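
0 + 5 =5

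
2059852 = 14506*142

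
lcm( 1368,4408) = 39672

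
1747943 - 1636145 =111798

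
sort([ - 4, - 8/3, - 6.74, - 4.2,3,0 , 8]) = [-6.74, - 4.2, - 4,-8/3, 0,3,8]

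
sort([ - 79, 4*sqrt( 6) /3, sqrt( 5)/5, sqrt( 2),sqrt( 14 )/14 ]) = [ - 79, sqrt( 14)/14, sqrt(5)/5,sqrt (2),  4*sqrt( 6 ) /3 ]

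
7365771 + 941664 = 8307435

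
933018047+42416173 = 975434220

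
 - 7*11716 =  - 82012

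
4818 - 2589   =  2229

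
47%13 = 8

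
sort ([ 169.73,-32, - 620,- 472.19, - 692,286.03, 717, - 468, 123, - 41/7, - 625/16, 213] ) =[ - 692, - 620, - 472.19,  -  468,  -  625/16, - 32, - 41/7,123, 169.73,213 , 286.03, 717 ]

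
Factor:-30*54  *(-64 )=2^8*3^4*5^1 = 103680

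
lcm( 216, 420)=7560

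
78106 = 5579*14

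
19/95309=19/95309=0.00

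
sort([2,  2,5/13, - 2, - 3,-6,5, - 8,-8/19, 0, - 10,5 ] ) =[ - 10, - 8, - 6, - 3, - 2, - 8/19,0, 5/13, 2, 2,5,5 ] 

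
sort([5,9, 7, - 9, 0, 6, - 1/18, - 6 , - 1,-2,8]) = [- 9,-6, - 2, - 1, - 1/18,  0,5 , 6,7 , 8 , 9 ]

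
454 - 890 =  - 436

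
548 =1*548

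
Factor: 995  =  5^1*199^1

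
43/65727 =43/65727=0.00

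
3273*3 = 9819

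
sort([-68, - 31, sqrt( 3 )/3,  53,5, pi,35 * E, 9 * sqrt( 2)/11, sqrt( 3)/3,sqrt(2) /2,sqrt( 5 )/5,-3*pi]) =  [ - 68, - 31, - 3*pi, sqrt (5)/5, sqrt (3 ) /3,sqrt( 3)/3,sqrt(2 ) /2,9*sqrt( 2)/11,pi , 5,  53,35 * E]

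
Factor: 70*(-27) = -1890 = - 2^1*  3^3*5^1*7^1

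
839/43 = 19 + 22/43=19.51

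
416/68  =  104/17 = 6.12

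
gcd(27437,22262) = 1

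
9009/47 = 191 + 32/47 = 191.68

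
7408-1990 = 5418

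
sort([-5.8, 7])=[ - 5.8, 7]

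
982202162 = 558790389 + 423411773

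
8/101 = 8/101 = 0.08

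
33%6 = 3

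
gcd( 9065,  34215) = 5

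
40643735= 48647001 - 8003266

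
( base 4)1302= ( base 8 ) 162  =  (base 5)424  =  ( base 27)46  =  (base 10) 114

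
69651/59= 69651/59 =1180.53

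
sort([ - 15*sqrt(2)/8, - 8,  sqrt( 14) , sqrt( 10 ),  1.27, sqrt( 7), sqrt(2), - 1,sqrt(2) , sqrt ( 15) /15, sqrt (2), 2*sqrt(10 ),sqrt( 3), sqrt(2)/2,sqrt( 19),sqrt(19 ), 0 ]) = [ - 8 , - 15*sqrt(2)/8, - 1, 0,sqrt(15) /15,sqrt( 2) /2, 1.27 , sqrt(2),sqrt(2), sqrt(2), sqrt(3) , sqrt(7), sqrt( 10), sqrt( 14),sqrt(19 ),sqrt(19), 2*sqrt( 10)] 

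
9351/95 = 98 + 41/95 = 98.43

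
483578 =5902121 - 5418543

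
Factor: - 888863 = - 31^1*53^1*541^1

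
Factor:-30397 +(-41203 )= -2^4*5^2 * 179^1=- 71600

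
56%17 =5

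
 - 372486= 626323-998809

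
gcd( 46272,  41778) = 6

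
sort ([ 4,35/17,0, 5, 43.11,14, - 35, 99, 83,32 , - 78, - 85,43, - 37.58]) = [ - 85,-78,-37.58,- 35,0,35/17,4,5,  14, 32,43 , 43.11, 83,99] 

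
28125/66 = 9375/22= 426.14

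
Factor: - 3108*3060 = - 2^4*3^3*5^1*7^1*17^1*37^1= -9510480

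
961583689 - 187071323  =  774512366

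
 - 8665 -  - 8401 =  - 264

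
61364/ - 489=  - 61364/489 =- 125.49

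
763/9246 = 763/9246 = 0.08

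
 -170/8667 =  - 170/8667= -  0.02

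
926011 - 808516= 117495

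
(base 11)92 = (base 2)1100101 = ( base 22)4d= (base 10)101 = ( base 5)401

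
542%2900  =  542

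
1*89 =89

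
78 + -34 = 44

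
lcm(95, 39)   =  3705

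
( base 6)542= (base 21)9H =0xce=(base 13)12b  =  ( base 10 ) 206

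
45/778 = 45/778= 0.06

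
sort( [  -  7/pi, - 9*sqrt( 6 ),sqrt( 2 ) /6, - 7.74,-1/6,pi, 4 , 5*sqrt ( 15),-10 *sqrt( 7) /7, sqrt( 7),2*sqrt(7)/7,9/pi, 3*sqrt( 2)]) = [ - 9*sqrt( 6 ), - 7.74, - 10*sqrt( 7)/7, - 7/pi ,-1/6,sqrt(2 )/6, 2*sqrt( 7)/7 , sqrt(7), 9/pi,pi,4,  3*sqrt( 2), 5*sqrt(15 ) ]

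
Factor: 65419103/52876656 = 2^( - 4 )*3^( - 2)*7^ ( - 1 )*4339^1*15077^1*52457^( - 1)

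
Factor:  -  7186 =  - 2^1*3593^1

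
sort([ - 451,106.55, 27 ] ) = [-451, 27,106.55 ]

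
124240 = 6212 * 20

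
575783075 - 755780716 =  - 179997641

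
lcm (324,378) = 2268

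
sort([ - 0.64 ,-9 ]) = [ - 9,  -  0.64]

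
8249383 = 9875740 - 1626357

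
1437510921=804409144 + 633101777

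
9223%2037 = 1075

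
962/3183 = 962/3183 = 0.30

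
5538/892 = 6+93/446 = 6.21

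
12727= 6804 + 5923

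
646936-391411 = 255525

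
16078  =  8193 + 7885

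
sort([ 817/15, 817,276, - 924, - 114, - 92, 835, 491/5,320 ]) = [ -924,-114,-92,817/15, 491/5,276,320,817,835 ]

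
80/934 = 40/467 = 0.09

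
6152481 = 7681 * 801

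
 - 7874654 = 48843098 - 56717752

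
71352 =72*991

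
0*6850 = 0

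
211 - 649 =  - 438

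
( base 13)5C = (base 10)77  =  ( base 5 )302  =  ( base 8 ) 115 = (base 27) 2n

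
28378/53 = 28378/53 = 535.43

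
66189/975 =22063/325   =  67.89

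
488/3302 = 244/1651=0.15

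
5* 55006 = 275030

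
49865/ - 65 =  - 768 + 11/13 = -  767.15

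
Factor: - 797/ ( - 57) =3^( - 1)*19^ ( - 1 ) * 797^1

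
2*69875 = 139750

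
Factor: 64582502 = 2^1*32291251^1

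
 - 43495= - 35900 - 7595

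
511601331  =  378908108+132693223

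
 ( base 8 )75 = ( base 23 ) 2F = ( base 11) 56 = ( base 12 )51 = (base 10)61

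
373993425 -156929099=217064326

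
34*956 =32504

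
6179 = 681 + 5498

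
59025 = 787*75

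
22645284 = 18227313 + 4417971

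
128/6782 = 64/3391 = 0.02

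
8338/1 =8338 = 8338.00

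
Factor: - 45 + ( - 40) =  - 85=- 5^1*17^1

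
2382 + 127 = 2509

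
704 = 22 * 32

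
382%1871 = 382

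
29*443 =12847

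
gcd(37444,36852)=148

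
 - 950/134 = -8 + 61/67 = - 7.09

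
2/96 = 1/48 = 0.02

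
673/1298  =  673/1298 = 0.52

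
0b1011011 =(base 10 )91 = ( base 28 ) 37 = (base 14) 67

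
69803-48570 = 21233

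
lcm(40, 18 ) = 360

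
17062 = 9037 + 8025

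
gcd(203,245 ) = 7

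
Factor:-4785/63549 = -1595/21183= -3^( - 1)* 5^1 *11^1*23^( - 1)*29^1*307^( - 1) 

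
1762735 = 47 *37505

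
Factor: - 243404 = -2^2 * 7^1 * 8693^1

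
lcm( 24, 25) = 600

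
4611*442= 2038062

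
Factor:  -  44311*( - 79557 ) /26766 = 2^( - 1 )*3^(  -  1) * 23^1 * 73^1*607^1 * 1153^1*1487^( -1 ) = 1175083409/8922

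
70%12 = 10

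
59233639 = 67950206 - 8716567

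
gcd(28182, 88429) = 11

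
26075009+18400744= 44475753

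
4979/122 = 40 + 99/122 = 40.81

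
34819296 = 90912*383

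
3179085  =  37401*85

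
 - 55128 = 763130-818258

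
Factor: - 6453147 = -3^1 * 47^1*45767^1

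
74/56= 37/28= 1.32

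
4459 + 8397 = 12856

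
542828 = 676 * 803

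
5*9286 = 46430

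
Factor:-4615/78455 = - 1/17 = -17^ (  -  1 ) 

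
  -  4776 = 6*(-796) 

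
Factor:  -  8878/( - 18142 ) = 23^1 *47^ ( - 1) = 23/47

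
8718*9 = 78462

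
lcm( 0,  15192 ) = 0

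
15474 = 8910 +6564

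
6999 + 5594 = 12593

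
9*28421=255789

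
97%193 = 97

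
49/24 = 49/24 = 2.04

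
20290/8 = 2536+1/4  =  2536.25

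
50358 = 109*462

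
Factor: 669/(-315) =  - 223/105 = -3^ (-1)*5^ (-1) * 7^(-1)*223^1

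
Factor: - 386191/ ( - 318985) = 793/655 = 5^( - 1) * 13^1 * 61^1 * 131^(- 1) 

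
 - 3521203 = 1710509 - 5231712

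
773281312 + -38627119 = 734654193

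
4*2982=11928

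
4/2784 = 1/696 = 0.00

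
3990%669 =645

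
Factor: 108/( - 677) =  - 2^2*3^3*677^ (-1) 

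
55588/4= 13897 =13897.00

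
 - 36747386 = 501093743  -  537841129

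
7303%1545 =1123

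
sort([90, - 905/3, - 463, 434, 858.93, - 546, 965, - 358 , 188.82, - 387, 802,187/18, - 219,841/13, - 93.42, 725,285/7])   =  [ - 546, - 463, - 387,-358,  -  905/3,-219, - 93.42, 187/18,285/7,841/13,90,188.82, 434, 725, 802, 858.93 , 965]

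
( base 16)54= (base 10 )84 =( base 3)10010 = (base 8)124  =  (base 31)2M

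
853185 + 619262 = 1472447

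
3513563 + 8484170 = 11997733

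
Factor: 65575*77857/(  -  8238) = -5105472775/8238 =-2^( - 1)*3^(  -  1 ) * 5^2*13^1*43^1 * 53^1  *  61^1*113^1 * 1373^( - 1) 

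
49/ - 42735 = -7/6105= - 0.00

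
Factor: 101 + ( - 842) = -3^1 * 13^1*19^1 = - 741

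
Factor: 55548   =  2^2 * 3^2*1543^1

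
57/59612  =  57/59612 = 0.00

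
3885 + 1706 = 5591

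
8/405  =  8/405 = 0.02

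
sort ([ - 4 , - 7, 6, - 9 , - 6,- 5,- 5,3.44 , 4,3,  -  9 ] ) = [-9 , - 9 ,-7, - 6, - 5, - 5 , - 4,3, 3.44,4,6 ]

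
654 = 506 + 148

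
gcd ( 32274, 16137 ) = 16137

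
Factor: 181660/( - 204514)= - 2^1*5^1*31^1*349^( - 1) = -310/349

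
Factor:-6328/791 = - 2^3= -  8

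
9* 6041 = 54369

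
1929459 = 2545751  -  616292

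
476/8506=238/4253=0.06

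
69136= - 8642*(-8) 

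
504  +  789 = 1293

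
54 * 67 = 3618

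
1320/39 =33  +  11/13= 33.85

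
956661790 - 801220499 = 155441291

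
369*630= 232470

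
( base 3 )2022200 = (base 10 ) 1692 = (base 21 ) 3HC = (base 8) 3234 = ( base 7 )4635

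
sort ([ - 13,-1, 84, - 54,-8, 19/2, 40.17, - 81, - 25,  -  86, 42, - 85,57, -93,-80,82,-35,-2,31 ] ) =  [ - 93, - 86,- 85,  -  81,-80 , - 54, -35,-25, - 13,-8,-2, - 1, 19/2 , 31,40.17,42,  57,82,84 ] 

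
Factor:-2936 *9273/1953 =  - 9075176/651=- 2^3*3^( - 1) * 7^(  -  1)*11^1 * 31^(-1)*  281^1*367^1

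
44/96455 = 44/96455 = 0.00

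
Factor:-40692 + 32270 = -8422=- 2^1*  4211^1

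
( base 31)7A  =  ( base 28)83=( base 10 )227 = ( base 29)7o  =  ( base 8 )343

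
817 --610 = 1427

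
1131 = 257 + 874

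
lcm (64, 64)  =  64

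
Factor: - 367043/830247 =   -  3^ ( - 1)*11^( - 1 )*139^(-1) * 181^( - 1)*241^1 * 1523^1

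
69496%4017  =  1207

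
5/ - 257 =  - 1+252/257 = - 0.02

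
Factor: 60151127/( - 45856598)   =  -2^( - 1) * 29^( - 1)*467^( - 1 )*683^1* 1693^(-1 )*88069^1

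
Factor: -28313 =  - 23^1*1231^1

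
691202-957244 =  - 266042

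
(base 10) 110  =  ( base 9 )132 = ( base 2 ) 1101110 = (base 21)55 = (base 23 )4I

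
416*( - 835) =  - 347360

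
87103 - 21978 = 65125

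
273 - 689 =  - 416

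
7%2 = 1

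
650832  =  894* 728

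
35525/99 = 35525/99=358.84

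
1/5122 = 1/5122 =0.00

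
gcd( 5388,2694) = 2694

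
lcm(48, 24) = 48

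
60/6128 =15/1532= 0.01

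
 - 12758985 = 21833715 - 34592700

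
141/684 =47/228 = 0.21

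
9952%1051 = 493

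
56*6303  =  352968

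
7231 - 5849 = 1382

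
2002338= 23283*86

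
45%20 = 5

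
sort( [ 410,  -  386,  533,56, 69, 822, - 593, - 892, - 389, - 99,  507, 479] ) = [ - 892, - 593 , - 389,-386, - 99,  56,69,410,479 , 507,533,  822]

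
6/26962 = 3/13481 =0.00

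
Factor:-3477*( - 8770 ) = 2^1*3^1 * 5^1*19^1*61^1*877^1 = 30493290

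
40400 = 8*5050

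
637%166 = 139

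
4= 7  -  3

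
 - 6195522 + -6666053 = -12861575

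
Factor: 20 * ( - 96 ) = - 1920 = - 2^7*3^1*5^1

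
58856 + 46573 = 105429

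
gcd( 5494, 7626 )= 82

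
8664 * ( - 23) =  - 199272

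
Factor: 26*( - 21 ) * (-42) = 22932 = 2^2*3^2*7^2*13^1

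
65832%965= 212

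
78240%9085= 5560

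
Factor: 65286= 2^1*3^4*13^1 * 31^1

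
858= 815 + 43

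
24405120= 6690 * 3648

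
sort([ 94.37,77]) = [ 77, 94.37]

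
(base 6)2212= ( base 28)i8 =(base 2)1000000000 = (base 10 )512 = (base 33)FH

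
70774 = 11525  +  59249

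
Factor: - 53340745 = - 5^1*10668149^1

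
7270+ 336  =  7606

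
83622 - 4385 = 79237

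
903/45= 20 + 1/15 = 20.07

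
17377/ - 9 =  - 1931+2/9 = - 1930.78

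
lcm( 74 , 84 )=3108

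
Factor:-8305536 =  - 2^7*3^1 * 43^1*503^1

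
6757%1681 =33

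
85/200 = 17/40 =0.42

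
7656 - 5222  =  2434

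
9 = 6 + 3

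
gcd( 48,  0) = 48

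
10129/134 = 75 + 79/134  =  75.59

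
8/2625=8/2625 = 0.00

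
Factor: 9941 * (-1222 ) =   -  12147902 = -2^1*13^1*47^1*9941^1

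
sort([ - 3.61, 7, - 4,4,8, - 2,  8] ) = [ - 4, - 3.61, - 2, 4,7, 8 , 8] 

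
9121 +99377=108498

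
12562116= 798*15742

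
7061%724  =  545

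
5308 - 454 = 4854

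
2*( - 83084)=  - 166168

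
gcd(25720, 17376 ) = 8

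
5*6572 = 32860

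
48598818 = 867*56054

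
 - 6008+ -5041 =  - 11049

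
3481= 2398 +1083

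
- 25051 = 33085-58136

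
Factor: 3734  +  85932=89666 = 2^1*107^1*419^1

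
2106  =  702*3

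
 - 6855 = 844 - 7699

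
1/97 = 1/97 = 0.01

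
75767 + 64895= 140662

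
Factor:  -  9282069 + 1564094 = -5^2*139^1*2221^1 = - 7717975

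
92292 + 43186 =135478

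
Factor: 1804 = 2^2 * 11^1*41^1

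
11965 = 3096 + 8869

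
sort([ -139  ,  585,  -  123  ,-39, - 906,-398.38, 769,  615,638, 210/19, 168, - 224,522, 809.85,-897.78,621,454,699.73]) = [ - 906,-897.78, - 398.38,- 224,-139,-123, - 39,210/19,  168,454,522,585,615,621, 638 , 699.73,769 , 809.85]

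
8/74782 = 4/37391 = 0.00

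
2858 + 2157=5015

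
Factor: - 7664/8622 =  - 2^3*3^( - 2 ) = - 8/9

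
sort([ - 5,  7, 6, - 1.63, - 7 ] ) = [ - 7, - 5,- 1.63, 6,7 ] 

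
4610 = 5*922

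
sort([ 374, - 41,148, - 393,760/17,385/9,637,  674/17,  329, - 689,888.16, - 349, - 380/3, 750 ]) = [ - 689, - 393,  -  349,-380/3 , - 41, 674/17,385/9,760/17,148, 329, 374,637,750,888.16]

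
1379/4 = 344+3/4= 344.75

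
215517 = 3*71839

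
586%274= 38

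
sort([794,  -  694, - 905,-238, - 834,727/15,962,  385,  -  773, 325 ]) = [ - 905, - 834, - 773, -694 , - 238, 727/15,325, 385, 794,962 ] 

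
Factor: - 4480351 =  - 4480351^1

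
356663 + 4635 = 361298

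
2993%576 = 113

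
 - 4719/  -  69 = 1573/23= 68.39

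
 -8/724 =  - 1  +  179/181= - 0.01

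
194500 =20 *9725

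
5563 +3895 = 9458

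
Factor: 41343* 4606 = 190425858 = 2^1*3^1*7^2 * 47^1*13781^1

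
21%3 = 0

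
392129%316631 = 75498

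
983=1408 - 425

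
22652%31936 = 22652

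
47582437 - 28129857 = 19452580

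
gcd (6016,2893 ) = 1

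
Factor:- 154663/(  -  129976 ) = 2^( -3 )*7^( - 1 ) * 11^( - 1 )*733^1 = 733/616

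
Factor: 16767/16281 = 3^1*23^1 * 67^(  -  1) = 69/67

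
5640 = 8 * 705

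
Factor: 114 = 2^1*3^1 * 19^1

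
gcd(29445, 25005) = 15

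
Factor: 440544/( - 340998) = -2^4*7^(- 1 )*13^1  *  23^( - 1)=   - 208/161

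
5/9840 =1/1968 = 0.00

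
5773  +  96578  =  102351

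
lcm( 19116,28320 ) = 764640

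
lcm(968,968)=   968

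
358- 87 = 271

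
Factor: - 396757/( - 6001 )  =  17^(-1 )*41^1 * 353^( - 1)*9677^1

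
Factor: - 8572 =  - 2^2*2143^1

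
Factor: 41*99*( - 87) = -3^3* 11^1*29^1*41^1 = - 353133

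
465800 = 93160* 5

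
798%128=30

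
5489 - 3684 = 1805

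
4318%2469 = 1849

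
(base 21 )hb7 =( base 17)19d0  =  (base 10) 7735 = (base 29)95L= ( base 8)17067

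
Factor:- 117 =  - 3^2*13^1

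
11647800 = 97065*120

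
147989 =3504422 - 3356433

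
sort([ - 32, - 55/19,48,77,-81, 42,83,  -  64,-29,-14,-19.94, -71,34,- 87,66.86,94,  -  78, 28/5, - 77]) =[-87,-81,-78 , - 77,- 71,  -  64 , - 32, - 29, - 19.94, - 14, - 55/19,28/5, 34, 42, 48 , 66.86,  77,83 , 94]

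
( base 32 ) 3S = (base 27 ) 4g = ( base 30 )44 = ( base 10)124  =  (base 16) 7C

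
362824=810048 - 447224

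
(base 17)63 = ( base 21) 50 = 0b1101001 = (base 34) 33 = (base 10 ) 105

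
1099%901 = 198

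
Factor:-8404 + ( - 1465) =-9869= - 71^1*139^1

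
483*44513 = 21499779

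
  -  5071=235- 5306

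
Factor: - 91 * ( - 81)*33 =243243 = 3^5 * 7^1*11^1*13^1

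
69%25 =19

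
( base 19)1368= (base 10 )8064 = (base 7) 32340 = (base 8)17600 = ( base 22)gec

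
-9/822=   -  1+271/274=- 0.01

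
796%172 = 108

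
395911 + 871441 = 1267352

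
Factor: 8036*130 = 1044680 = 2^3 * 5^1 * 7^2* 13^1 * 41^1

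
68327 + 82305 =150632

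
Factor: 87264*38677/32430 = 562518288/5405 =2^4*3^2 * 5^( - 1)*23^ (  -  1) * 47^(- 1 )*101^1*38677^1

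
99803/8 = 99803/8 = 12475.38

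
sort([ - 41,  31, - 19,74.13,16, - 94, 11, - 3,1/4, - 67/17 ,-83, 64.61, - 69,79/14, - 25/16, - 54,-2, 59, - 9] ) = [ - 94, - 83, - 69, - 54, - 41,- 19, - 9, - 67/17, - 3, - 2 , - 25/16 , 1/4,  79/14, 11,16, 31,59, 64.61,74.13 ] 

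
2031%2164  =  2031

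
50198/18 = 2788+7/9 = 2788.78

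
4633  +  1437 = 6070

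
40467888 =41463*976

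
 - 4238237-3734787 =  - 7973024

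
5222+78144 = 83366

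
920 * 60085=55278200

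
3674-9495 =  - 5821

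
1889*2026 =3827114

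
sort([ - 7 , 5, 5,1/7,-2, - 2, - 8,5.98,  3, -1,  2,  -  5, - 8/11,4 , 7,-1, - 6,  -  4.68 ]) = [ - 8,-7, - 6, -5 ,-4.68,-2, - 2,- 1,-1, - 8/11,1/7,2,3, 4, 5, 5,  5.98,  7]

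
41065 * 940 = 38601100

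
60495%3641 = 2239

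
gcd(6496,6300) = 28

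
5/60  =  1/12 = 0.08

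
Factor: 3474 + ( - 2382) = 2^2*3^1*7^1*13^1 = 1092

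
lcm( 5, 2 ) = 10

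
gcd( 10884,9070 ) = 1814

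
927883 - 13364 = 914519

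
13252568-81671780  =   - 68419212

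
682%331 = 20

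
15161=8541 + 6620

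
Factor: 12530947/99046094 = 2^( - 1)*7^( - 1)*11^1*13^1*1433^( - 1)*4937^( - 1)*87629^1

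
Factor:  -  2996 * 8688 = - 2^6*3^1 * 7^1*107^1*181^1 = - 26029248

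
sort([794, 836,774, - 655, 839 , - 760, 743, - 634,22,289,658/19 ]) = [ - 760,-655, - 634,22, 658/19, 289, 743, 774, 794,836  ,  839]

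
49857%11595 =3477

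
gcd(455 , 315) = 35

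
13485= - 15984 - -29469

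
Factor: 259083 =3^2*11^1 * 2617^1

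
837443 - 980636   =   - 143193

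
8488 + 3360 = 11848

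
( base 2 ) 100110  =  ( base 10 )38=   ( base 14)2A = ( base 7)53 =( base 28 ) 1A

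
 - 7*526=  - 3682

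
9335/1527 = 6 + 173/1527 = 6.11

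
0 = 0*94573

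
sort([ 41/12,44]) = [ 41/12, 44]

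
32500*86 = 2795000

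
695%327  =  41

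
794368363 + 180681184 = 975049547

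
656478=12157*54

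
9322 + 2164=11486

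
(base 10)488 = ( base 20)148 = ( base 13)2b7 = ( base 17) 1BC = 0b111101000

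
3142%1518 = 106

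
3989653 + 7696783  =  11686436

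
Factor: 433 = 433^1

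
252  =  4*63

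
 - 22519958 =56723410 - 79243368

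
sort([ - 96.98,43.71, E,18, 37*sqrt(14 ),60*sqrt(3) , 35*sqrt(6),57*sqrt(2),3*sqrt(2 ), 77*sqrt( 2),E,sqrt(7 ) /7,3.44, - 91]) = [ - 96.98, - 91, sqrt(7)/7,E,E, 3.44,  3*sqrt(2 ),18, 43.71, 57*sqrt(2 ), 35*sqrt( 6 ),  60*sqrt(3 ),77*sqrt ( 2), 37*sqrt( 14 )] 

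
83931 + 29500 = 113431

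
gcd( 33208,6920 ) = 8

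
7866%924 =474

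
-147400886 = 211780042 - 359180928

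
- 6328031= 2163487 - 8491518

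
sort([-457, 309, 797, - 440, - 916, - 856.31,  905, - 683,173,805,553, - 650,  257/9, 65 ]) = [ - 916, - 856.31, - 683, - 650, - 457,  -  440, 257/9,65,173, 309, 553, 797, 805, 905]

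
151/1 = 151 = 151.00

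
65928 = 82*804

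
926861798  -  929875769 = -3013971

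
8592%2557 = 921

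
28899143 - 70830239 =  - 41931096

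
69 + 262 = 331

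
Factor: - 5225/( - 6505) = 1045/1301 =5^1 * 11^1 *19^1*1301^(- 1 ) 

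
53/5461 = 53/5461 = 0.01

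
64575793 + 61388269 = 125964062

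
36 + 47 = 83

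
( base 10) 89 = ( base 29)32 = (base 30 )2T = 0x59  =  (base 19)4d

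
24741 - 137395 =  - 112654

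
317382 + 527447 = 844829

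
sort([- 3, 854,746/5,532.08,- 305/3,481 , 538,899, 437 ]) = [-305/3, - 3, 746/5,437,481,532.08,538, 854,899]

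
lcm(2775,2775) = 2775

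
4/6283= 4/6283 = 0.00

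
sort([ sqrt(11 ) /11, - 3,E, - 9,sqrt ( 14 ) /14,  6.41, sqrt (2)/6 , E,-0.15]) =[ - 9,-3, - 0.15, sqrt( 2) /6,  sqrt( 14)/14, sqrt( 11 ) /11 , E,E,6.41 ]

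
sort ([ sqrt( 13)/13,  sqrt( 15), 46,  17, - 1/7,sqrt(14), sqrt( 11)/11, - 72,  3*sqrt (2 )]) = [ - 72, - 1/7, sqrt(13 )/13, sqrt (11) /11, sqrt(14),sqrt ( 15),3 *sqrt( 2 ),17,46]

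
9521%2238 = 569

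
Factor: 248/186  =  2^2*3^( - 1 ) = 4/3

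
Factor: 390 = 2^1*3^1*5^1 * 13^1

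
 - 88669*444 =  - 39369036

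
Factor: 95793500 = 2^2*5^3*11^1*17417^1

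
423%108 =99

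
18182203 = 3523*5161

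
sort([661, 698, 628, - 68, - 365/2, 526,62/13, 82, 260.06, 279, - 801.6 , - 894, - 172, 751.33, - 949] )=[ -949, - 894, - 801.6, - 365/2, -172,-68, 62/13 , 82, 260.06, 279,  526,628, 661,  698, 751.33]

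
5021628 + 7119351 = 12140979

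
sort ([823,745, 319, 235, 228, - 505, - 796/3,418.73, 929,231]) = [ - 505, - 796/3, 228, 231,235, 319, 418.73, 745, 823, 929]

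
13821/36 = 4607/12 = 383.92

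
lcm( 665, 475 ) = 3325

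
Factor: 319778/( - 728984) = -159889/364492 = - 2^ ( - 2 )*281^1 *293^( - 1 )*311^ ( - 1 )*569^1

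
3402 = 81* 42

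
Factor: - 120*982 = - 2^4*3^1*5^1*491^1 = -  117840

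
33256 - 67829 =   -  34573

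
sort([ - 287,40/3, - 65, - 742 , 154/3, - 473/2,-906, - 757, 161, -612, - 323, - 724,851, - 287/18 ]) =[ - 906,-757, - 742,- 724, - 612, - 323,-287, - 473/2, - 65, - 287/18,40/3, 154/3,161, 851]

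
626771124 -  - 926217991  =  1552989115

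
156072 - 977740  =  -821668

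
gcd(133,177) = 1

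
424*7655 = 3245720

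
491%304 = 187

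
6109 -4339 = 1770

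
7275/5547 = 2425/1849 = 1.31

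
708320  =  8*88540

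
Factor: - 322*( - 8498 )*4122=2^3*3^2*7^2*23^1*229^1*607^1 =11279259432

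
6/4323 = 2/1441   =  0.00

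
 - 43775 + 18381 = -25394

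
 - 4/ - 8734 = 2/4367 = 0.00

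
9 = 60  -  51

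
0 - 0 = 0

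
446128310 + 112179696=558308006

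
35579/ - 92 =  - 35579/92 = - 386.73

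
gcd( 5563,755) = 1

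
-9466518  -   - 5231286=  - 4235232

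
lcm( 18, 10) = 90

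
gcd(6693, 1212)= 3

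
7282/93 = 78+28/93=78.30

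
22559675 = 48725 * 463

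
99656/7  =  99656/7 = 14236.57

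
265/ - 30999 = -265/30999 = - 0.01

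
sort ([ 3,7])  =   [ 3, 7 ] 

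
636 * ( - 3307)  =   - 2103252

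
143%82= 61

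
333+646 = 979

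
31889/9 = 31889/9= 3543.22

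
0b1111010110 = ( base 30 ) 12M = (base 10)982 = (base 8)1726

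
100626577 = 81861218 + 18765359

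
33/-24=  - 2 + 5/8 = -1.38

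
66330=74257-7927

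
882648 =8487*104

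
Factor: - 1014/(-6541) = 2^1*3^1 * 13^2*31^(-1)*211^( - 1)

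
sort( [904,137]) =[ 137, 904]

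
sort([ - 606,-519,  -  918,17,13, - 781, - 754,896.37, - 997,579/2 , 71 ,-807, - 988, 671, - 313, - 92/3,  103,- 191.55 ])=[-997, - 988,-918,-807, - 781,-754,-606,-519, - 313,  -  191.55,-92/3 , 13,17,71 , 103,579/2,671,896.37]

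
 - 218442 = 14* ( - 15603 )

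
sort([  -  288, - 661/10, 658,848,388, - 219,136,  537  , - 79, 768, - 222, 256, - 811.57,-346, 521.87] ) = [ -811.57,  -  346, - 288 , - 222, - 219, - 79, - 661/10,  136  ,  256, 388,521.87, 537,658, 768,  848]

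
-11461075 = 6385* ( - 1795)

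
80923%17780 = 9803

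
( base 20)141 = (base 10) 481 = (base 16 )1E1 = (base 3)122211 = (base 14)265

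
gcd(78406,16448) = 2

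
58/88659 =58/88659  =  0.00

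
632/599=632/599= 1.06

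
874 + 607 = 1481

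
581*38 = 22078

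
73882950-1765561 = 72117389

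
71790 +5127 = 76917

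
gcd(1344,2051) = 7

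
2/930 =1/465= 0.00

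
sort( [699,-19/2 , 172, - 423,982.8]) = [ - 423, - 19/2,172, 699,982.8]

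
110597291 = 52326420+58270871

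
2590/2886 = 35/39 = 0.90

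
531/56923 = 531/56923 = 0.01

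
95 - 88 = 7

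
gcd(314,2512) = 314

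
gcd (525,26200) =25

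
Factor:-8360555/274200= - 2^(-3) *3^( - 1)*5^ ( - 1 ) *7^1 * 29^1*457^( - 1) * 8237^1= - 1672111/54840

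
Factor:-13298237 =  - 13298237^1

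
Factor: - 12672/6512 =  - 2^3*3^2 * 37^( - 1 )=- 72/37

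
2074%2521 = 2074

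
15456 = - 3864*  ( - 4 ) 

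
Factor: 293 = 293^1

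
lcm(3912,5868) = 11736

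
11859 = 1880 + 9979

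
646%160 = 6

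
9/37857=3/12619 =0.00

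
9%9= 0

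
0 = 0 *37468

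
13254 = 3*4418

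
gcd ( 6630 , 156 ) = 78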